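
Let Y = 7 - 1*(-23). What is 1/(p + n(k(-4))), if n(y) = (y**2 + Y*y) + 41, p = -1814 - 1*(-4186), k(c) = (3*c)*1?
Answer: 1/2197 ≈ 0.00045517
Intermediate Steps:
k(c) = 3*c
Y = 30 (Y = 7 + 23 = 30)
p = 2372 (p = -1814 + 4186 = 2372)
n(y) = 41 + y**2 + 30*y (n(y) = (y**2 + 30*y) + 41 = 41 + y**2 + 30*y)
1/(p + n(k(-4))) = 1/(2372 + (41 + (3*(-4))**2 + 30*(3*(-4)))) = 1/(2372 + (41 + (-12)**2 + 30*(-12))) = 1/(2372 + (41 + 144 - 360)) = 1/(2372 - 175) = 1/2197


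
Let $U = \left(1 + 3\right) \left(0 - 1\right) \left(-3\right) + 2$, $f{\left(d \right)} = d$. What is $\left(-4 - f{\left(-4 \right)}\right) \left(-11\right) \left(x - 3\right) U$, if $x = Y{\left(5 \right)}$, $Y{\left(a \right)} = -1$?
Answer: $0$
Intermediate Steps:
$x = -1$
$U = 14$ ($U = 4 \left(-1\right) \left(-3\right) + 2 = \left(-4\right) \left(-3\right) + 2 = 12 + 2 = 14$)
$\left(-4 - f{\left(-4 \right)}\right) \left(-11\right) \left(x - 3\right) U = \left(-4 - -4\right) \left(-11\right) \left(-1 - 3\right) 14 = \left(-4 + 4\right) \left(-11\right) \left(\left(-4\right) 14\right) = 0 \left(-11\right) \left(-56\right) = 0 \left(-56\right) = 0$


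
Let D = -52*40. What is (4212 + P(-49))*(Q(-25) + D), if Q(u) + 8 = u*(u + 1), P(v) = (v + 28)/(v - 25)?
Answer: -231911496/37 ≈ -6.2679e+6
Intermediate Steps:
P(v) = (28 + v)/(-25 + v)
Q(u) = -8 + u*(1 + u) (Q(u) = -8 + u*(u + 1) = -8 + u*(1 + u))
D = -2080
(4212 + P(-49))*(Q(-25) + D) = (4212 + (28 - 49)/(-25 - 49))*((-8 - 25 + (-25)**2) - 2080) = (4212 - 21/(-74))*((-8 - 25 + 625) - 2080) = (4212 - 1/74*(-21))*(592 - 2080) = (4212 + 21/74)*(-1488) = (311709/74)*(-1488) = -231911496/37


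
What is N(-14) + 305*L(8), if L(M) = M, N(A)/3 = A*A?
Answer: 3028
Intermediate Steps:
N(A) = 3*A**2 (N(A) = 3*(A*A) = 3*A**2)
N(-14) + 305*L(8) = 3*(-14)**2 + 305*8 = 3*196 + 2440 = 588 + 2440 = 3028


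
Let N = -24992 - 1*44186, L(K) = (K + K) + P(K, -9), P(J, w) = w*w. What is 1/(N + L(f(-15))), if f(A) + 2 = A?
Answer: -1/69131 ≈ -1.4465e-5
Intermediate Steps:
f(A) = -2 + A
P(J, w) = w²
L(K) = 81 + 2*K (L(K) = (K + K) + (-9)² = 2*K + 81 = 81 + 2*K)
N = -69178 (N = -24992 - 44186 = -69178)
1/(N + L(f(-15))) = 1/(-69178 + (81 + 2*(-2 - 15))) = 1/(-69178 + (81 + 2*(-17))) = 1/(-69178 + (81 - 34)) = 1/(-69178 + 47) = 1/(-69131) = -1/69131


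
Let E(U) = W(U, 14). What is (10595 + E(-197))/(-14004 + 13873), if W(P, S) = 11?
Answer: -10606/131 ≈ -80.962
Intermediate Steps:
E(U) = 11
(10595 + E(-197))/(-14004 + 13873) = (10595 + 11)/(-14004 + 13873) = 10606/(-131) = 10606*(-1/131) = -10606/131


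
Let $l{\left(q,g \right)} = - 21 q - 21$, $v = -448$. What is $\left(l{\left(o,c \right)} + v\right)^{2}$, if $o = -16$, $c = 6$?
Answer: $17689$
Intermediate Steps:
$l{\left(q,g \right)} = -21 - 21 q$
$\left(l{\left(o,c \right)} + v\right)^{2} = \left(\left(-21 - -336\right) - 448\right)^{2} = \left(\left(-21 + 336\right) - 448\right)^{2} = \left(315 - 448\right)^{2} = \left(-133\right)^{2} = 17689$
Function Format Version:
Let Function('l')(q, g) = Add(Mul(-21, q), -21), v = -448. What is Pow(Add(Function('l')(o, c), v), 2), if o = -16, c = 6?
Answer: 17689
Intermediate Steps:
Function('l')(q, g) = Add(-21, Mul(-21, q))
Pow(Add(Function('l')(o, c), v), 2) = Pow(Add(Add(-21, Mul(-21, -16)), -448), 2) = Pow(Add(Add(-21, 336), -448), 2) = Pow(Add(315, -448), 2) = Pow(-133, 2) = 17689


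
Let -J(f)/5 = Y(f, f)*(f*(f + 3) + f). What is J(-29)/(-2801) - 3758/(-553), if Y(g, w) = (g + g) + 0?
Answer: -105742092/1548953 ≈ -68.267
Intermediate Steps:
Y(g, w) = 2*g (Y(g, w) = 2*g + 0 = 2*g)
J(f) = -10*f*(f + f*(3 + f)) (J(f) = -5*2*f*(f*(f + 3) + f) = -5*2*f*(f*(3 + f) + f) = -5*2*f*(f + f*(3 + f)) = -10*f*(f + f*(3 + f)))
J(-29)/(-2801) - 3758/(-553) = (10*(-29)**2*(-4 - 1*(-29)))/(-2801) - 3758/(-553) = (10*841*(-4 + 29))*(-1/2801) - 3758*(-1/553) = (10*841*25)*(-1/2801) + 3758/553 = 210250*(-1/2801) + 3758/553 = -210250/2801 + 3758/553 = -105742092/1548953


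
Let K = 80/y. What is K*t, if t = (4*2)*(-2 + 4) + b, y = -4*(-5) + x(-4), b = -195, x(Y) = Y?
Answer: -895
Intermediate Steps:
y = 16 (y = -4*(-5) - 4 = 20 - 4 = 16)
K = 5 (K = 80/16 = 80*(1/16) = 5)
t = -179 (t = (4*2)*(-2 + 4) - 195 = 8*2 - 195 = 16 - 195 = -179)
K*t = 5*(-179) = -895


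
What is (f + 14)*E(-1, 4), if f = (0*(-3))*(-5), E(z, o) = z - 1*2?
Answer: -42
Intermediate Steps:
E(z, o) = -2 + z (E(z, o) = z - 2 = -2 + z)
f = 0 (f = 0*(-5) = 0)
(f + 14)*E(-1, 4) = (0 + 14)*(-2 - 1) = 14*(-3) = -42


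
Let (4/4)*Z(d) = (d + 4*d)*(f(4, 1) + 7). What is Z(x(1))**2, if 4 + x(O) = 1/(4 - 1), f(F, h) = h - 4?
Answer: 48400/9 ≈ 5377.8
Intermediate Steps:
f(F, h) = -4 + h
x(O) = -11/3 (x(O) = -4 + 1/(4 - 1) = -4 + 1/3 = -11/3)
Z(d) = 20*d (Z(d) = (d + 4*d)*((-4 + 1) + 7) = (5*d)*(-3 + 7) = (5*d)*4 = 20*d)
Z(x(1))**2 = (20*(-11/3))**2 = (-220/3)**2 = 48400/9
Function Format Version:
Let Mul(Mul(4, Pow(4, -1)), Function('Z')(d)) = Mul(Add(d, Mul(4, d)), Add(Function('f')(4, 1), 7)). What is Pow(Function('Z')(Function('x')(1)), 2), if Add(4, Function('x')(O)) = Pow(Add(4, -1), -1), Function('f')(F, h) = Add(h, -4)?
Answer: Rational(48400, 9) ≈ 5377.8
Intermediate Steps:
Function('f')(F, h) = Add(-4, h)
Function('x')(O) = Rational(-11, 3) (Function('x')(O) = Add(-4, Pow(Add(4, -1), -1)) = Add(-4, Pow(3, -1)) = Add(-4, Rational(1, 3)) = Rational(-11, 3))
Function('Z')(d) = Mul(20, d) (Function('Z')(d) = Mul(Add(d, Mul(4, d)), Add(Add(-4, 1), 7)) = Mul(Mul(5, d), Add(-3, 7)) = Mul(Mul(5, d), 4) = Mul(20, d))
Pow(Function('Z')(Function('x')(1)), 2) = Pow(Mul(20, Rational(-11, 3)), 2) = Pow(Rational(-220, 3), 2) = Rational(48400, 9)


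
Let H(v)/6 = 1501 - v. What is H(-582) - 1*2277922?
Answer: -2265424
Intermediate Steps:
H(v) = 9006 - 6*v (H(v) = 6*(1501 - v) = 9006 - 6*v)
H(-582) - 1*2277922 = (9006 - 6*(-582)) - 1*2277922 = (9006 + 3492) - 2277922 = 12498 - 2277922 = -2265424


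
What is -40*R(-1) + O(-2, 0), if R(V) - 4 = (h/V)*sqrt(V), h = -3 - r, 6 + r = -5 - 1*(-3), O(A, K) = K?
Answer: -160 + 200*I ≈ -160.0 + 200.0*I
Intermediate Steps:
r = -8 (r = -6 + (-5 - 1*(-3)) = -6 + (-5 + 3) = -6 - 2 = -8)
h = 5 (h = -3 - 1*(-8) = -3 + 8 = 5)
R(V) = 4 + 5/sqrt(V) (R(V) = 4 + (5/V)*sqrt(V) = 4 + 5/sqrt(V))
-40*R(-1) + O(-2, 0) = -40*(4 + 5/sqrt(-1)) + 0 = -40*(4 + 5*(-I)) + 0 = -40*(4 - 5*I) + 0 = (-160 + 200*I) + 0 = -160 + 200*I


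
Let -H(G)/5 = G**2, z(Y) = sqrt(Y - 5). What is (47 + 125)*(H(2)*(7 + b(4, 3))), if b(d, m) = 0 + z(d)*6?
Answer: -24080 - 20640*I ≈ -24080.0 - 20640.0*I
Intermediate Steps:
z(Y) = sqrt(-5 + Y)
b(d, m) = 6*sqrt(-5 + d) (b(d, m) = 0 + sqrt(-5 + d)*6 = 0 + 6*sqrt(-5 + d) = 6*sqrt(-5 + d))
H(G) = -5*G**2
(47 + 125)*(H(2)*(7 + b(4, 3))) = (47 + 125)*((-5*2**2)*(7 + 6*sqrt(-5 + 4))) = 172*((-5*4)*(7 + 6*sqrt(-1))) = 172*(-20*(7 + 6*I)) = 172*(-140 - 120*I) = -24080 - 20640*I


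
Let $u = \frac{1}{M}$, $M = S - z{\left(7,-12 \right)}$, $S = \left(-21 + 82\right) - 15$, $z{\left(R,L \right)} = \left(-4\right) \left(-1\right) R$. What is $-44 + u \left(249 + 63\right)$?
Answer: $- \frac{80}{3} \approx -26.667$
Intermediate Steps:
$z{\left(R,L \right)} = 4 R$
$S = 46$ ($S = 61 - 15 = 46$)
$M = 18$ ($M = 46 - 4 \cdot 7 = 46 - 28 = 18$)
$u = \frac{1}{18} \approx 0.055556$
$-44 + u \left(249 + 63\right) = -44 + \frac{249 + 63}{18} = -44 + \frac{1}{18} \cdot 312 = -44 + \frac{52}{3} = - \frac{80}{3}$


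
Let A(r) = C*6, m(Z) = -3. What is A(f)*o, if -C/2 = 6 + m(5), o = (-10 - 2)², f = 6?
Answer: -5184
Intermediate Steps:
o = 144 (o = (-12)² = 144)
C = -6 (C = -2*(6 - 3) = -2*3 = -6)
A(r) = -36 (A(r) = -6*6 = -36)
A(f)*o = -36*144 = -5184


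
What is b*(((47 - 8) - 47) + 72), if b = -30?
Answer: -1920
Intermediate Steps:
b*(((47 - 8) - 47) + 72) = -30*(((47 - 8) - 47) + 72) = -30*((39 - 47) + 72) = -30*(-8 + 72) = -30*64 = -1920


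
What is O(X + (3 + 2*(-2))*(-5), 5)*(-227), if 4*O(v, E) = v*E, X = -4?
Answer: -1135/4 ≈ -283.75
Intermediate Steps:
O(v, E) = E*v/4 (O(v, E) = (v*E)/4 = (E*v)/4 = E*v/4)
O(X + (3 + 2*(-2))*(-5), 5)*(-227) = ((¼)*5*(-4 + (3 + 2*(-2))*(-5)))*(-227) = ((¼)*5*(-4 + (3 - 4)*(-5)))*(-227) = ((¼)*5*(-4 - 1*(-5)))*(-227) = ((¼)*5*(-4 + 5))*(-227) = ((¼)*5*1)*(-227) = (5/4)*(-227) = -1135/4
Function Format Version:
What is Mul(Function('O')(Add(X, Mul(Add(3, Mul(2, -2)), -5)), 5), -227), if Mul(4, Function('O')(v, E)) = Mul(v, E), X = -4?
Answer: Rational(-1135, 4) ≈ -283.75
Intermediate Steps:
Function('O')(v, E) = Mul(Rational(1, 4), E, v) (Function('O')(v, E) = Mul(Rational(1, 4), Mul(v, E)) = Mul(Rational(1, 4), Mul(E, v)) = Mul(Rational(1, 4), E, v))
Mul(Function('O')(Add(X, Mul(Add(3, Mul(2, -2)), -5)), 5), -227) = Mul(Mul(Rational(1, 4), 5, Add(-4, Mul(Add(3, Mul(2, -2)), -5))), -227) = Mul(Mul(Rational(1, 4), 5, Add(-4, Mul(Add(3, -4), -5))), -227) = Mul(Mul(Rational(1, 4), 5, Add(-4, Mul(-1, -5))), -227) = Mul(Mul(Rational(1, 4), 5, Add(-4, 5)), -227) = Mul(Mul(Rational(1, 4), 5, 1), -227) = Mul(Rational(5, 4), -227) = Rational(-1135, 4)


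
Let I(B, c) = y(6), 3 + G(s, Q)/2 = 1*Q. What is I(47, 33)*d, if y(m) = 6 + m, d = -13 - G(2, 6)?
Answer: -228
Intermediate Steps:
G(s, Q) = -6 + 2*Q (G(s, Q) = -6 + 2*(1*Q) = -6 + 2*Q)
d = -19 (d = -13 - (-6 + 2*6) = -13 - (-6 + 12) = -13 - 1*6 = -13 - 6 = -19)
I(B, c) = 12 (I(B, c) = 6 + 6 = 12)
I(47, 33)*d = 12*(-19) = -228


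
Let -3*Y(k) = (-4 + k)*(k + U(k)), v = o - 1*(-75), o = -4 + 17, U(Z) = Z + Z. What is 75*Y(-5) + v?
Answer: -3287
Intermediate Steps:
U(Z) = 2*Z
o = 13
v = 88 (v = 13 - 1*(-75) = 13 + 75 = 88)
Y(k) = -k*(-4 + k) (Y(k) = -(-4 + k)*(k + 2*k)/3 = -(-4 + k)*3*k/3 = -k*(-4 + k))
75*Y(-5) + v = 75*(-5*(4 - 1*(-5))) + 88 = 75*(-5*(4 + 5)) + 88 = 75*(-5*9) + 88 = 75*(-45) + 88 = -3375 + 88 = -3287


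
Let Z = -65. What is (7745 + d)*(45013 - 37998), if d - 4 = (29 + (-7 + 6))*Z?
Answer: 41591935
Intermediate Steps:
d = -1816 (d = 4 + (29 + (-7 + 6))*(-65) = 4 + (29 - 1)*(-65) = 4 + 28*(-65) = 4 - 1820 = -1816)
(7745 + d)*(45013 - 37998) = (7745 - 1816)*(45013 - 37998) = 5929*7015 = 41591935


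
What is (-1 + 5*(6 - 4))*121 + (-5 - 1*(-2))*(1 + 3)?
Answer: 1077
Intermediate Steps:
(-1 + 5*(6 - 4))*121 + (-5 - 1*(-2))*(1 + 3) = (-1 + 5*2)*121 + (-5 + 2)*4 = (-1 + 10)*121 - 3*4 = 9*121 - 12 = 1089 - 12 = 1077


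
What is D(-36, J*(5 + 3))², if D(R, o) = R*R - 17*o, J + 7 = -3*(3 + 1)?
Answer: 15054400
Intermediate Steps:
J = -19 (J = -7 - 3*(3 + 1) = -7 - 3*4 = -7 - 12 = -19)
D(R, o) = R² - 17*o
D(-36, J*(5 + 3))² = ((-36)² - (-323)*(5 + 3))² = (1296 - (-323)*8)² = (1296 - 17*(-152))² = (1296 + 2584)² = 3880² = 15054400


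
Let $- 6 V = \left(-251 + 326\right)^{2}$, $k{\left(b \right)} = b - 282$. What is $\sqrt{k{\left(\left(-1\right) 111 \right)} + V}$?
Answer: $\frac{i \sqrt{5322}}{2} \approx 36.476 i$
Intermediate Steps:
$k{\left(b \right)} = -282 + b$
$V = - \frac{1875}{2}$ ($V = - \frac{\left(-251 + 326\right)^{2}}{6} = - \frac{75^{2}}{6} = \left(- \frac{1}{6}\right) 5625 = - \frac{1875}{2} \approx -937.5$)
$\sqrt{k{\left(\left(-1\right) 111 \right)} + V} = \sqrt{\left(-282 - 111\right) - \frac{1875}{2}} = \sqrt{-393 - \frac{1875}{2}} = \sqrt{- \frac{2661}{2}} = \frac{i \sqrt{5322}}{2}$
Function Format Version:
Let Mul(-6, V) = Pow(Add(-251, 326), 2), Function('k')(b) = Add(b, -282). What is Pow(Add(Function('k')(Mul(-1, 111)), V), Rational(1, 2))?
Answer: Mul(Rational(1, 2), I, Pow(5322, Rational(1, 2))) ≈ Mul(36.476, I)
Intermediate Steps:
Function('k')(b) = Add(-282, b)
V = Rational(-1875, 2) (V = Mul(Rational(-1, 6), Pow(Add(-251, 326), 2)) = Mul(Rational(-1, 6), Pow(75, 2)) = Mul(Rational(-1, 6), 5625) = Rational(-1875, 2) ≈ -937.50)
Pow(Add(Function('k')(Mul(-1, 111)), V), Rational(1, 2)) = Pow(Add(Add(-282, Mul(-1, 111)), Rational(-1875, 2)), Rational(1, 2)) = Pow(Add(Add(-282, -111), Rational(-1875, 2)), Rational(1, 2)) = Pow(Add(-393, Rational(-1875, 2)), Rational(1, 2)) = Pow(Rational(-2661, 2), Rational(1, 2)) = Mul(Rational(1, 2), I, Pow(5322, Rational(1, 2)))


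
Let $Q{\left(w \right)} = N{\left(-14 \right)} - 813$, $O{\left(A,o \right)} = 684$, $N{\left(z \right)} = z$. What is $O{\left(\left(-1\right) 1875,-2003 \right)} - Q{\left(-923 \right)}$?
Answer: $1511$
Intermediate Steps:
$Q{\left(w \right)} = -827$ ($Q{\left(w \right)} = -14 - 813 = -827$)
$O{\left(\left(-1\right) 1875,-2003 \right)} - Q{\left(-923 \right)} = 684 - -827 = 684 + 827 = 1511$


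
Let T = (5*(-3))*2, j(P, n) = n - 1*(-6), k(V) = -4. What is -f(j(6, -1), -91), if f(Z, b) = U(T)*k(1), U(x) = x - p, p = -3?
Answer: -108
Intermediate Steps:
j(P, n) = 6 + n (j(P, n) = n + 6 = 6 + n)
T = -30 (T = -15*2 = -30)
U(x) = 3 + x (U(x) = x - 1*(-3) = x + 3 = 3 + x)
f(Z, b) = 108 (f(Z, b) = (3 - 30)*(-4) = -27*(-4) = 108)
-f(j(6, -1), -91) = -1*108 = -108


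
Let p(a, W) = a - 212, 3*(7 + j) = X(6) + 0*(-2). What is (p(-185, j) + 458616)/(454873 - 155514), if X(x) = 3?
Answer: 458219/299359 ≈ 1.5307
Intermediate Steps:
j = -6 (j = -7 + (3 + 0*(-2))/3 = -7 + (3 + 0)/3 = -7 + (1/3)*3 = -7 + 1 = -6)
p(a, W) = -212 + a
(p(-185, j) + 458616)/(454873 - 155514) = ((-212 - 185) + 458616)/(454873 - 155514) = (-397 + 458616)/299359 = 458219*(1/299359) = 458219/299359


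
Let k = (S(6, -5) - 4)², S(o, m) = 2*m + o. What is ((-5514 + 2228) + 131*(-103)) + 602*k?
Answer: 21749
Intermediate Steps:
S(o, m) = o + 2*m
k = 64 (k = ((6 + 2*(-5)) - 4)² = ((6 - 10) - 4)² = (-4 - 4)² = (-8)² = 64)
((-5514 + 2228) + 131*(-103)) + 602*k = ((-5514 + 2228) + 131*(-103)) + 602*64 = (-3286 - 13493) + 38528 = -16779 + 38528 = 21749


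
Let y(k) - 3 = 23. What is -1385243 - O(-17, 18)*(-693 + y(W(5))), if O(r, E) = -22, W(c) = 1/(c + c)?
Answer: -1399917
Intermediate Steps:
W(c) = 1/(2*c)
y(k) = 26 (y(k) = 3 + 23 = 26)
-1385243 - O(-17, 18)*(-693 + y(W(5))) = -1385243 - (-22)*(-693 + 26) = -1385243 - (-22)*(-667) = -1385243 - 1*14674 = -1385243 - 14674 = -1399917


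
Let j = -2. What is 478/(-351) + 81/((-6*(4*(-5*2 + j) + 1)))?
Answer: -35455/32994 ≈ -1.0746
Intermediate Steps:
478/(-351) + 81/((-6*(4*(-5*2 + j) + 1))) = 478/(-351) + 81/((-6*(4*(-5*2 - 2) + 1))) = 478*(-1/351) + 81/((-6*(4*(-10 - 2) + 1))) = -478/351 + 81/((-6*(4*(-12) + 1))) = -478/351 + 81/((-6*(-48 + 1))) = -478/351 + 81/((-6*(-47))) = -478/351 + 81/282 = -478/351 + 81*(1/282) = -478/351 + 27/94 = -35455/32994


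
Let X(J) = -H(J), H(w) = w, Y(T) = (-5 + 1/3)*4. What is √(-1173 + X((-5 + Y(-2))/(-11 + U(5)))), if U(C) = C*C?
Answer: I*√2066190/42 ≈ 34.224*I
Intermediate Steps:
Y(T) = -56/3 (Y(T) = (-5 + ⅓)*4 = -14/3*4 = -56/3)
U(C) = C²
X(J) = -J
√(-1173 + X((-5 + Y(-2))/(-11 + U(5)))) = √(-1173 - (-5 - 56/3)/(-11 + 5²)) = √(-1173 - (-71)/(3*(-11 + 25))) = √(-1173 - (-71)/(3*14)) = √(-1173 - 1*(-71/42)) = √(-1173 + 71/42) = √(-49195/42) = I*√2066190/42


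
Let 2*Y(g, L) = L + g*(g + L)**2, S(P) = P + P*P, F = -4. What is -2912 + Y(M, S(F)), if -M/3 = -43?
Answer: 2558837/2 ≈ 1.2794e+6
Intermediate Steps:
M = 129 (M = -3*(-43) = 129)
S(P) = P + P**2
Y(g, L) = L/2 + g*(L + g)**2/2 (Y(g, L) = (L + g*(g + L)**2)/2 = (L + g*(L + g)**2)/2 = L/2 + g*(L + g)**2/2)
-2912 + Y(M, S(F)) = -2912 + ((-4*(1 - 4))/2 + (1/2)*129*(-4*(1 - 4) + 129)**2) = -2912 + ((-4*(-3))/2 + (1/2)*129*(-4*(-3) + 129)**2) = -2912 + ((1/2)*12 + (1/2)*129*(12 + 129)**2) = -2912 + (6 + (1/2)*129*141**2) = -2912 + (6 + (1/2)*129*19881) = -2912 + (6 + 2564649/2) = -2912 + 2564661/2 = 2558837/2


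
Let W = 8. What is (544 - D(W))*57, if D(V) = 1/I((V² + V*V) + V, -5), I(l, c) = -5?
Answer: 155097/5 ≈ 31019.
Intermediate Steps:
D(V) = -⅕ (D(V) = 1/(-5) = -⅕)
(544 - D(W))*57 = (544 - 1*(-⅕))*57 = (544 + ⅕)*57 = (2721/5)*57 = 155097/5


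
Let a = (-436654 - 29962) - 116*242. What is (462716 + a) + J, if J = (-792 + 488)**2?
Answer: 60444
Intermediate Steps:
a = -494688 (a = -466616 - 28072 = -494688)
J = 92416 (J = (-304)**2 = 92416)
(462716 + a) + J = (462716 - 494688) + 92416 = -31972 + 92416 = 60444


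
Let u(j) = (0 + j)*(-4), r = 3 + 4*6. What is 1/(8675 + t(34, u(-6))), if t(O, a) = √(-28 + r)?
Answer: 8675/75255626 - I/75255626 ≈ 0.00011527 - 1.3288e-8*I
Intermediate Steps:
r = 27 (r = 3 + 24 = 27)
u(j) = -4*j (u(j) = j*(-4) = -4*j)
t(O, a) = I (t(O, a) = √(-28 + 27) = √(-1) = I)
1/(8675 + t(34, u(-6))) = 1/(8675 + I) = (8675 - I)/75255626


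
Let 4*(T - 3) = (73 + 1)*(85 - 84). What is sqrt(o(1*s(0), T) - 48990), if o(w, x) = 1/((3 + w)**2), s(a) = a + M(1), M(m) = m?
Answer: I*sqrt(783839)/4 ≈ 221.34*I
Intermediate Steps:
s(a) = 1 + a (s(a) = a + 1 = 1 + a)
T = 43/2 (T = 3 + ((73 + 1)*(85 - 84))/4 = 3 + (74*1)/4 = 3 + (1/4)*74 = 3 + 37/2 = 43/2 ≈ 21.500)
o(w, x) = (3 + w)**(-2)
sqrt(o(1*s(0), T) - 48990) = sqrt((3 + 1*(1 + 0))**(-2) - 48990) = sqrt((3 + 1*1)**(-2) - 48990) = sqrt((3 + 1)**(-2) - 48990) = sqrt(4**(-2) - 48990) = sqrt(1/16 - 48990) = sqrt(-783839/16) = I*sqrt(783839)/4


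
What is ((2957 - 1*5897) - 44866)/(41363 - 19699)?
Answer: -23903/10832 ≈ -2.2067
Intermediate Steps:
((2957 - 1*5897) - 44866)/(41363 - 19699) = ((2957 - 5897) - 44866)/21664 = (-2940 - 44866)*(1/21664) = -47806*1/21664 = -23903/10832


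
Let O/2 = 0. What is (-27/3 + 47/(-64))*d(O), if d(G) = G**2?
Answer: 0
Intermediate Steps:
O = 0 (O = 2*0 = 0)
(-27/3 + 47/(-64))*d(O) = (-27/3 + 47/(-64))*0**2 = (-27*1/3 + 47*(-1/64))*0 = (-9 - 47/64)*0 = -623/64*0 = 0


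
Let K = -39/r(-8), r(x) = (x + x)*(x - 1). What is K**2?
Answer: 169/2304 ≈ 0.073351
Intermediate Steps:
r(x) = 2*x*(-1 + x) (r(x) = (2*x)*(-1 + x) = 2*x*(-1 + x))
K = -13/48 (K = -39*(-1/(16*(-1 - 8))) = -39/(2*(-8)*(-9)) = -39/144 = -39*1/144 = -13/48 ≈ -0.27083)
K**2 = (-13/48)**2 = 169/2304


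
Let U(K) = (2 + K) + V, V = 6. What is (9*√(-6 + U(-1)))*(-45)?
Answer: -405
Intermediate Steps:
U(K) = 8 + K (U(K) = (2 + K) + 6 = 8 + K)
(9*√(-6 + U(-1)))*(-45) = (9*√(-6 + (8 - 1)))*(-45) = (9*√(-6 + 7))*(-45) = (9*√1)*(-45) = (9*1)*(-45) = 9*(-45) = -405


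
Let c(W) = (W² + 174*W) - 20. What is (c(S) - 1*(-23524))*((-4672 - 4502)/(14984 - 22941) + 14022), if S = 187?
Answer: 10155210152508/7957 ≈ 1.2763e+9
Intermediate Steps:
c(W) = -20 + W² + 174*W
(c(S) - 1*(-23524))*((-4672 - 4502)/(14984 - 22941) + 14022) = ((-20 + 187² + 174*187) - 1*(-23524))*((-4672 - 4502)/(14984 - 22941) + 14022) = ((-20 + 34969 + 32538) + 23524)*(-9174/(-7957) + 14022) = (67487 + 23524)*(-9174*(-1/7957) + 14022) = 91011*(9174/7957 + 14022) = 91011*(111582228/7957) = 10155210152508/7957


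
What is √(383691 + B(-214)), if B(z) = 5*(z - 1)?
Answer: 26*√566 ≈ 618.56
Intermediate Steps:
B(z) = -5 + 5*z (B(z) = 5*(-1 + z) = -5 + 5*z)
√(383691 + B(-214)) = √(383691 + (-5 + 5*(-214))) = √(383691 + (-5 - 1070)) = √(383691 - 1075) = √382616 = 26*√566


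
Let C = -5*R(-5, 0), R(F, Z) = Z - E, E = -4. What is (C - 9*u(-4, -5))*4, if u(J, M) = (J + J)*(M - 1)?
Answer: -1808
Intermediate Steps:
R(F, Z) = 4 + Z (R(F, Z) = Z - 1*(-4) = Z + 4 = 4 + Z)
C = -20 (C = -5*(4 + 0) = -5*4 = -20)
u(J, M) = 2*J*(-1 + M) (u(J, M) = (2*J)*(-1 + M) = 2*J*(-1 + M))
(C - 9*u(-4, -5))*4 = (-20 - 18*(-4)*(-1 - 5))*4 = (-20 - 18*(-4)*(-6))*4 = (-20 - 9*48)*4 = (-20 - 432)*4 = -452*4 = -1808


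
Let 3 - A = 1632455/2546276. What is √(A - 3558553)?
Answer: I*√5767984869314673095/1273138 ≈ 1886.4*I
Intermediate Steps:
A = 6006373/2546276 (A = 3 - 1632455/2546276 = 6006373/2546276 ≈ 2.3589)
√(A - 3558553) = √(6006373/2546276 - 3558553) = √(-9061052092255/2546276) = I*√5767984869314673095/1273138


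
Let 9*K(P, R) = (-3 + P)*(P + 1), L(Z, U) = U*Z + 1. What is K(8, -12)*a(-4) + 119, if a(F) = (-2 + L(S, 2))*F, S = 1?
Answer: 99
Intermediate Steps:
L(Z, U) = 1 + U*Z
a(F) = F (a(F) = (-2 + (1 + 2*1))*F = (-2 + (1 + 2))*F = (-2 + 3)*F = 1*F = F)
K(P, R) = (1 + P)*(-3 + P)/9 (K(P, R) = ((-3 + P)*(P + 1))/9 = ((-3 + P)*(1 + P))/9 = ((1 + P)*(-3 + P))/9 = (1 + P)*(-3 + P)/9)
K(8, -12)*a(-4) + 119 = (-1/3 - 2/9*8 + (1/9)*8**2)*(-4) + 119 = (-1/3 - 16/9 + (1/9)*64)*(-4) + 119 = (-1/3 - 16/9 + 64/9)*(-4) + 119 = 5*(-4) + 119 = -20 + 119 = 99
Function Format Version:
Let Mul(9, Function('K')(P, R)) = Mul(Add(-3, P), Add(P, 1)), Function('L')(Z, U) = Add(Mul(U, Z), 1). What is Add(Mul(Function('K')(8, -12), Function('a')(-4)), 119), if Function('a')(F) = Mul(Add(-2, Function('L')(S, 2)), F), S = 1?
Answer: 99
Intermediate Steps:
Function('L')(Z, U) = Add(1, Mul(U, Z))
Function('a')(F) = F (Function('a')(F) = Mul(Add(-2, Add(1, Mul(2, 1))), F) = Mul(Add(-2, Add(1, 2)), F) = Mul(Add(-2, 3), F) = Mul(1, F) = F)
Function('K')(P, R) = Mul(Rational(1, 9), Add(1, P), Add(-3, P)) (Function('K')(P, R) = Mul(Rational(1, 9), Mul(Add(-3, P), Add(P, 1))) = Mul(Rational(1, 9), Mul(Add(-3, P), Add(1, P))) = Mul(Rational(1, 9), Mul(Add(1, P), Add(-3, P))) = Mul(Rational(1, 9), Add(1, P), Add(-3, P)))
Add(Mul(Function('K')(8, -12), Function('a')(-4)), 119) = Add(Mul(Add(Rational(-1, 3), Mul(Rational(-2, 9), 8), Mul(Rational(1, 9), Pow(8, 2))), -4), 119) = Add(Mul(Add(Rational(-1, 3), Rational(-16, 9), Mul(Rational(1, 9), 64)), -4), 119) = Add(Mul(Add(Rational(-1, 3), Rational(-16, 9), Rational(64, 9)), -4), 119) = Add(Mul(5, -4), 119) = Add(-20, 119) = 99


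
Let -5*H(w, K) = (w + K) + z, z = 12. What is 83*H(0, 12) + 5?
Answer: -1967/5 ≈ -393.40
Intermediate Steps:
H(w, K) = -12/5 - K/5 - w/5 (H(w, K) = -((w + K) + 12)/5 = -((K + w) + 12)/5 = -(12 + K + w)/5 = -12/5 - K/5 - w/5)
83*H(0, 12) + 5 = 83*(-12/5 - 1/5*12 - 1/5*0) + 5 = 83*(-12/5 - 12/5 + 0) + 5 = 83*(-24/5) + 5 = -1992/5 + 5 = -1967/5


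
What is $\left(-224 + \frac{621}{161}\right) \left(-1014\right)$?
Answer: $\frac{1562574}{7} \approx 2.2322 \cdot 10^{5}$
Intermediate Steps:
$\left(-224 + \frac{621}{161}\right) \left(-1014\right) = \left(-224 + 621 \cdot \frac{1}{161}\right) \left(-1014\right) = \left(-224 + \frac{27}{7}\right) \left(-1014\right) = \left(- \frac{1541}{7}\right) \left(-1014\right) = \frac{1562574}{7}$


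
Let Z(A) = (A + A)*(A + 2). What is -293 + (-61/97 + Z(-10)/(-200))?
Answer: -142798/485 ≈ -294.43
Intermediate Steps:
Z(A) = 2*A*(2 + A) (Z(A) = (2*A)*(2 + A) = 2*A*(2 + A))
-293 + (-61/97 + Z(-10)/(-200)) = -293 + (-61/97 + (2*(-10)*(2 - 10))/(-200)) = -293 + (-61*1/97 + (2*(-10)*(-8))*(-1/200)) = -293 + (-61/97 + 160*(-1/200)) = -293 + (-61/97 - 4/5) = -293 - 693/485 = -142798/485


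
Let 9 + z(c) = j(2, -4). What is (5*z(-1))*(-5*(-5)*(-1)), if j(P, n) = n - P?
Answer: 1875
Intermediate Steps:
z(c) = -15 (z(c) = -9 + (-4 - 1*2) = -9 + (-4 - 2) = -9 - 6 = -15)
(5*z(-1))*(-5*(-5)*(-1)) = (5*(-15))*(-5*(-5)*(-1)) = -1875*(-1) = -75*(-25) = 1875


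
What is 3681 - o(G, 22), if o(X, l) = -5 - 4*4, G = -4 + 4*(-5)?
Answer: 3702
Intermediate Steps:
G = -24 (G = -4 - 20 = -24)
o(X, l) = -21 (o(X, l) = -5 - 16 = -21)
3681 - o(G, 22) = 3681 - 1*(-21) = 3681 + 21 = 3702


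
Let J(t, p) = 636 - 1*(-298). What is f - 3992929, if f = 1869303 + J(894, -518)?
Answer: -2122692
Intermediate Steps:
J(t, p) = 934 (J(t, p) = 636 + 298 = 934)
f = 1870237 (f = 1869303 + 934 = 1870237)
f - 3992929 = 1870237 - 3992929 = -2122692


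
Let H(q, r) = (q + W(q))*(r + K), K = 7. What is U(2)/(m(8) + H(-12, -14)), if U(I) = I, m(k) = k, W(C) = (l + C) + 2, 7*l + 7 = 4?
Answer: 2/165 ≈ 0.012121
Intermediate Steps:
l = -3/7 (l = -1 + (1/7)*4 = -1 + 4/7 = -3/7 ≈ -0.42857)
W(C) = 11/7 + C (W(C) = (-3/7 + C) + 2 = 11/7 + C)
H(q, r) = (7 + r)*(11/7 + 2*q) (H(q, r) = (q + (11/7 + q))*(r + 7) = (11/7 + 2*q)*(7 + r) = (7 + r)*(11/7 + 2*q))
U(2)/(m(8) + H(-12, -14)) = 2/(8 + (11 + 14*(-12) + (11/7)*(-14) + 2*(-12)*(-14))) = 2/(8 + (11 - 168 - 22 + 336)) = 2/(8 + 157) = 2/165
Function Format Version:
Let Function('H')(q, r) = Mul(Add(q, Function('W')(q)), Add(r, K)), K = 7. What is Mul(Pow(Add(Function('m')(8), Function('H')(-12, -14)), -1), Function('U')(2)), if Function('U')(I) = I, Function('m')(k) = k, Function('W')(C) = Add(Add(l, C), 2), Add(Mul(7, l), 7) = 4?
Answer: Rational(2, 165) ≈ 0.012121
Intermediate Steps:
l = Rational(-3, 7) (l = Add(-1, Mul(Rational(1, 7), 4)) = Add(-1, Rational(4, 7)) = Rational(-3, 7) ≈ -0.42857)
Function('W')(C) = Add(Rational(11, 7), C) (Function('W')(C) = Add(Add(Rational(-3, 7), C), 2) = Add(Rational(11, 7), C))
Function('H')(q, r) = Mul(Add(7, r), Add(Rational(11, 7), Mul(2, q))) (Function('H')(q, r) = Mul(Add(q, Add(Rational(11, 7), q)), Add(r, 7)) = Mul(Add(Rational(11, 7), Mul(2, q)), Add(7, r)) = Mul(Add(7, r), Add(Rational(11, 7), Mul(2, q))))
Mul(Pow(Add(Function('m')(8), Function('H')(-12, -14)), -1), Function('U')(2)) = Mul(Pow(Add(8, Add(11, Mul(14, -12), Mul(Rational(11, 7), -14), Mul(2, -12, -14))), -1), 2) = Mul(Pow(Add(8, Add(11, -168, -22, 336)), -1), 2) = Mul(Pow(Add(8, 157), -1), 2) = Mul(Pow(165, -1), 2) = Mul(Rational(1, 165), 2) = Rational(2, 165)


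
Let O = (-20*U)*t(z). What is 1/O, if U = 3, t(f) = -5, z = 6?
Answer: 1/300 ≈ 0.0033333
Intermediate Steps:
O = 300 (O = -20*3*(-5) = -60*(-5) = 300)
1/O = 1/300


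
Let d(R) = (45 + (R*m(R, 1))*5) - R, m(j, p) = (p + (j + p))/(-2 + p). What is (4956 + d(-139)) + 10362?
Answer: -79713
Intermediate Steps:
m(j, p) = (j + 2*p)/(-2 + p)
d(R) = 45 - R + 5*R*(-2 - R) (d(R) = (45 + (R*((R + 2*1)/(-2 + 1)))*5) - R = (45 + (R*((R + 2)/(-1)))*5) - R = (45 + (R*(-(2 + R)))*5) - R = (45 + (R*(-2 - R))*5) - R = (45 + 5*R*(-2 - R)) - R = 45 - R + 5*R*(-2 - R))
(4956 + d(-139)) + 10362 = (4956 + (45 - 1*(-139) - 5*(-139)*(2 - 139))) + 10362 = (4956 + (45 + 139 - 5*(-139)*(-137))) + 10362 = (4956 + (45 + 139 - 95215)) + 10362 = (4956 - 95031) + 10362 = -90075 + 10362 = -79713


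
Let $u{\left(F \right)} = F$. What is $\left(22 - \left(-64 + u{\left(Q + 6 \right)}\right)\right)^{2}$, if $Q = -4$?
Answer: $7056$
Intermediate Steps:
$\left(22 - \left(-64 + u{\left(Q + 6 \right)}\right)\right)^{2} = \left(22 + \left(64 - \left(-4 + 6\right)\right)\right)^{2} = \left(22 + \left(64 - 2\right)\right)^{2} = \left(22 + 62\right)^{2} = 84^{2} = 7056$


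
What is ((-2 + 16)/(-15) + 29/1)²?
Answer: 177241/225 ≈ 787.74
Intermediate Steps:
((-2 + 16)/(-15) + 29/1)² = (14*(-1/15) + 29*1)² = (-14/15 + 29)² = (421/15)² = 177241/225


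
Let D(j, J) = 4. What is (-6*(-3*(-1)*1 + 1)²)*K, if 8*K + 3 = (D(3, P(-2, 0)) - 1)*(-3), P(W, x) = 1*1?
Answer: 144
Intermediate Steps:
P(W, x) = 1
K = -3/2 (K = -3/8 + ((4 - 1)*(-3))/8 = -3/8 + (3*(-3))/8 = -3/8 + (⅛)*(-9) = -3/8 - 9/8 = -3/2 ≈ -1.5000)
(-6*(-3*(-1)*1 + 1)²)*K = -6*(-3*(-1)*1 + 1)²*(-3/2) = -6*(3*1 + 1)²*(-3/2) = -6*(3 + 1)²*(-3/2) = -6*4²*(-3/2) = -6*16*(-3/2) = -96*(-3/2) = 144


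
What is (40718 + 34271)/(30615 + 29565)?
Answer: 1271/1020 ≈ 1.2461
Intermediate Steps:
(40718 + 34271)/(30615 + 29565) = 74989/60180 = 74989*(1/60180) = 1271/1020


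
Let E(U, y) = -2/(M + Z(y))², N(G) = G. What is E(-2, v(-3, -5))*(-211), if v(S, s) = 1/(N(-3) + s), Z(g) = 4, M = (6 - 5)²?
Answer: 422/25 ≈ 16.880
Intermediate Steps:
M = 1 (M = 1² = 1)
v(S, s) = 1/(-3 + s)
E(U, y) = -2/25 (E(U, y) = -2/(1 + 4)² = -2/(5²) = -2/25)
E(-2, v(-3, -5))*(-211) = -2/25*(-211) = 422/25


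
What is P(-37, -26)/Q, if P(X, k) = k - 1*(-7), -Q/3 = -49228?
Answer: -19/147684 ≈ -0.00012865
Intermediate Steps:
Q = 147684 (Q = -3*(-49228) = 147684)
P(X, k) = 7 + k (P(X, k) = k + 7 = 7 + k)
P(-37, -26)/Q = (7 - 26)/147684 = -19*1/147684 = -19/147684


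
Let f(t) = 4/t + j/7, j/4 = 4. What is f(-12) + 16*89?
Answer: 29945/21 ≈ 1426.0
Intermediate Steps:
j = 16 (j = 4*4 = 16)
f(t) = 16/7 + 4/t (f(t) = 4/t + 16/7 = 16/7 + 4/t)
f(-12) + 16*89 = (16/7 + 4/(-12)) + 16*89 = (16/7 + 4*(-1/12)) + 1424 = (16/7 - 1/3) + 1424 = 41/21 + 1424 = 29945/21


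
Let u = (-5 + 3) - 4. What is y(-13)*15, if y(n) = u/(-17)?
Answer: 90/17 ≈ 5.2941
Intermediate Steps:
u = -6 (u = -2 - 4 = -6)
y(n) = 6/17 (y(n) = -6/(-17) = -6*(-1/17) = 6/17)
y(-13)*15 = (6/17)*15 = 90/17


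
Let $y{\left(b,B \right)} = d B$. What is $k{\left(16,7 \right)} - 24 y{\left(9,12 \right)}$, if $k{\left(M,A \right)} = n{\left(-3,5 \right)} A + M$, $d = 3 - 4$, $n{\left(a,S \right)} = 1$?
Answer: $311$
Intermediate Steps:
$d = -1$ ($d = 3 - 4 = -1$)
$k{\left(M,A \right)} = A + M$ ($k{\left(M,A \right)} = 1 A + M = A + M$)
$y{\left(b,B \right)} = - B$
$k{\left(16,7 \right)} - 24 y{\left(9,12 \right)} = \left(7 + 16\right) - 24 \left(\left(-1\right) 12\right) = 23 - -288 = 23 + 288 = 311$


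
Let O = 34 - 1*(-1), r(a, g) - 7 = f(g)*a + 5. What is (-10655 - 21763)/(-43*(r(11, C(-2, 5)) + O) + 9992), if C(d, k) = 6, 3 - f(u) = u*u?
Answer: -1801/1310 ≈ -1.3748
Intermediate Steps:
f(u) = 3 - u**2 (f(u) = 3 - u*u = 3 - u**2)
r(a, g) = 12 + a*(3 - g**2) (r(a, g) = 7 + ((3 - g**2)*a + 5) = 7 + (a*(3 - g**2) + 5) = 7 + (5 + a*(3 - g**2)) = 12 + a*(3 - g**2))
O = 35 (O = 34 + 1 = 35)
(-10655 - 21763)/(-43*(r(11, C(-2, 5)) + O) + 9992) = (-10655 - 21763)/(-43*((12 - 1*11*(-3 + 6**2)) + 35) + 9992) = -32418/(-43*((12 - 1*11*(-3 + 36)) + 35) + 9992) = -32418/(-43*((12 - 1*11*33) + 35) + 9992) = -32418/(-43*((12 - 363) + 35) + 9992) = -32418/(-43*(-351 + 35) + 9992) = -32418/(-43*(-316) + 9992) = -32418/(13588 + 9992) = -32418/23580 = -32418*1/23580 = -1801/1310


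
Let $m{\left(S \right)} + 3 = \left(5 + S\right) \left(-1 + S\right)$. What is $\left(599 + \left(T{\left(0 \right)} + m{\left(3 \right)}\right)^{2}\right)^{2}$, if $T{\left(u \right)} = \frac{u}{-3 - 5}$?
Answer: $589824$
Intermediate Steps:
$T{\left(u \right)} = - \frac{u}{8}$ ($T{\left(u \right)} = \frac{u}{-8} = u \left(- \frac{1}{8}\right) = - \frac{u}{8}$)
$m{\left(S \right)} = -3 + \left(-1 + S\right) \left(5 + S\right)$ ($m{\left(S \right)} = -3 + \left(5 + S\right) \left(-1 + S\right) = -3 + \left(-1 + S\right) \left(5 + S\right)$)
$\left(599 + \left(T{\left(0 \right)} + m{\left(3 \right)}\right)^{2}\right)^{2} = \left(599 + \left(\left(- \frac{1}{8}\right) 0 + \left(-8 + 3^{2} + 4 \cdot 3\right)\right)^{2}\right)^{2} = \left(599 + \left(0 + \left(-8 + 9 + 12\right)\right)^{2}\right)^{2} = \left(599 + \left(0 + 13\right)^{2}\right)^{2} = \left(599 + 13^{2}\right)^{2} = \left(599 + 169\right)^{2} = 768^{2} = 589824$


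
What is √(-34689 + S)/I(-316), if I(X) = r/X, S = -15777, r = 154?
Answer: -158*I*√50466/77 ≈ -460.96*I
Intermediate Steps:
I(X) = 154/X
√(-34689 + S)/I(-316) = √(-34689 - 15777)/((154/(-316))) = √(-50466)/((154*(-1/316))) = (I*√50466)/(-77/158) = (I*√50466)*(-158/77) = -158*I*√50466/77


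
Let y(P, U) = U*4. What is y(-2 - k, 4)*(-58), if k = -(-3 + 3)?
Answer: -928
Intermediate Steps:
k = 0 (k = -1*0 = 0)
y(P, U) = 4*U
y(-2 - k, 4)*(-58) = (4*4)*(-58) = 16*(-58) = -928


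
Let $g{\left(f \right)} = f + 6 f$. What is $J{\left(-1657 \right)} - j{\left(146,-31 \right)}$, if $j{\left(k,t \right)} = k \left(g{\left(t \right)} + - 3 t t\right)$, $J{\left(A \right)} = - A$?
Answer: $454257$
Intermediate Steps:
$g{\left(f \right)} = 7 f$
$j{\left(k,t \right)} = k \left(- 3 t^{2} + 7 t\right)$ ($j{\left(k,t \right)} = k \left(7 t + - 3 t t\right) = k \left(7 t - 3 t^{2}\right) = k \left(- 3 t^{2} + 7 t\right)$)
$J{\left(-1657 \right)} - j{\left(146,-31 \right)} = \left(-1\right) \left(-1657\right) - 146 \left(-31\right) \left(7 - -93\right) = 1657 - 146 \left(-31\right) \left(7 + 93\right) = 1657 - 146 \left(-31\right) 100 = 1657 - -452600 = 1657 + 452600 = 454257$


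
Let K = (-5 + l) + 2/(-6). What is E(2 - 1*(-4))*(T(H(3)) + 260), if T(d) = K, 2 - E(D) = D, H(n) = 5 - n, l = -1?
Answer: -3044/3 ≈ -1014.7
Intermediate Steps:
E(D) = 2 - D
K = -19/3 (K = (-5 - 1) + 2/(-6) = -6 + 2*(-⅙) = -6 - ⅓ = -19/3 ≈ -6.3333)
T(d) = -19/3
E(2 - 1*(-4))*(T(H(3)) + 260) = (2 - (2 - 1*(-4)))*(-19/3 + 260) = (2 - (2 + 4))*(761/3) = (2 - 1*6)*(761/3) = (2 - 6)*(761/3) = -4*761/3 = -3044/3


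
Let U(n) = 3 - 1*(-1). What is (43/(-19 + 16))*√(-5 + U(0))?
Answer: -43*I/3 ≈ -14.333*I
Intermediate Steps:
U(n) = 4 (U(n) = 3 + 1 = 4)
(43/(-19 + 16))*√(-5 + U(0)) = (43/(-19 + 16))*√(-5 + 4) = (43/(-3))*√(-1) = (-⅓*43)*I = -43*I/3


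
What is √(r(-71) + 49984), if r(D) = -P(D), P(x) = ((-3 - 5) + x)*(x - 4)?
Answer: √44059 ≈ 209.90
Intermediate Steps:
P(x) = (-8 + x)*(-4 + x)
r(D) = -32 - D² + 12*D (r(D) = -(32 + D² - 12*D) = -32 - D² + 12*D)
√(r(-71) + 49984) = √((-32 - 1*(-71)² + 12*(-71)) + 49984) = √((-32 - 1*5041 - 852) + 49984) = √((-32 - 5041 - 852) + 49984) = √(-5925 + 49984) = √44059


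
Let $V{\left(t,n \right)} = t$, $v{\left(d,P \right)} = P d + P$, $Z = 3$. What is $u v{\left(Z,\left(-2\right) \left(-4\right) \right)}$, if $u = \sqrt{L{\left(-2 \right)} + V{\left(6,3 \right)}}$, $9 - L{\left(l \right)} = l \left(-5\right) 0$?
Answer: $32 \sqrt{15} \approx 123.94$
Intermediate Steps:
$v{\left(d,P \right)} = P + P d$
$L{\left(l \right)} = 9$ ($L{\left(l \right)} = 9 - l \left(-5\right) 0 = 9 - - 5 l 0 = 9 - 0 = 9 + 0 = 9$)
$u = \sqrt{15}$ ($u = \sqrt{9 + 6} = \sqrt{15} \approx 3.873$)
$u v{\left(Z,\left(-2\right) \left(-4\right) \right)} = \sqrt{15} \left(-2\right) \left(-4\right) \left(1 + 3\right) = \sqrt{15} \cdot 8 \cdot 4 = \sqrt{15} \cdot 32 = 32 \sqrt{15}$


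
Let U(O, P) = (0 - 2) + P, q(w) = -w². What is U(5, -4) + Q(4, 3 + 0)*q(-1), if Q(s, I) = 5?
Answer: -11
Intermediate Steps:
U(O, P) = -2 + P
U(5, -4) + Q(4, 3 + 0)*q(-1) = (-2 - 4) + 5*(-1*(-1)²) = -6 + 5*(-1*1) = -6 + 5*(-1) = -6 - 5 = -11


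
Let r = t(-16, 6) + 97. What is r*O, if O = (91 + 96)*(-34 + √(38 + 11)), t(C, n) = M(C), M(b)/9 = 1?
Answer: -535194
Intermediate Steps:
M(b) = 9 (M(b) = 9*1 = 9)
t(C, n) = 9
r = 106 (r = 9 + 97 = 106)
O = -5049 (O = 187*(-34 + √49) = 187*(-34 + 7) = 187*(-27) = -5049)
r*O = 106*(-5049) = -535194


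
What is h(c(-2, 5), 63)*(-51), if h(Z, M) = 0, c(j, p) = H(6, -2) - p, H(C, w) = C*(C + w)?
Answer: 0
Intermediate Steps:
c(j, p) = 24 - p (c(j, p) = 6*(6 - 2) - p = 6*4 - p = 24 - p)
h(c(-2, 5), 63)*(-51) = 0*(-51) = 0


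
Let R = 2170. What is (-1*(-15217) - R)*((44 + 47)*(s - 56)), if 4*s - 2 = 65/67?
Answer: -17582385093/268 ≈ -6.5606e+7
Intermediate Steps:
s = 199/268 (s = ½ + (65/67)/4 = ½ + (65*(1/67))/4 = ½ + (¼)*(65/67) = ½ + 65/268 = 199/268 ≈ 0.74254)
(-1*(-15217) - R)*((44 + 47)*(s - 56)) = (-1*(-15217) - 1*2170)*((44 + 47)*(199/268 - 56)) = (15217 - 2170)*(91*(-14809/268)) = 13047*(-1347619/268) = -17582385093/268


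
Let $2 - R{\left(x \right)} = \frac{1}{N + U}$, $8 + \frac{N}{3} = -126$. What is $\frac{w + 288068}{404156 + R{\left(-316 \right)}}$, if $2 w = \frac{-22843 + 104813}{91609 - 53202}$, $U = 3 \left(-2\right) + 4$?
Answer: $\frac{4469802939044}{6271088546031} \approx 0.71276$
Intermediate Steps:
$N = -402$ ($N = -24 + 3 \left(-126\right) = -24 - 378 = -402$)
$U = -2$ ($U = -6 + 4 = -2$)
$R{\left(x \right)} = \frac{809}{404}$ ($R{\left(x \right)} = 2 - \frac{1}{-402 - 2} = 2 - \frac{1}{-404} = 2 - - \frac{1}{404} = 2 + \frac{1}{404} = \frac{809}{404}$)
$w = \frac{40985}{38407}$ ($w = \frac{\left(-22843 + 104813\right) \frac{1}{91609 - 53202}}{2} = \frac{81970 \cdot \frac{1}{38407}}{2} = \frac{1}{2} \cdot \frac{81970}{38407} = \frac{40985}{38407} \approx 1.0671$)
$\frac{w + 288068}{404156 + R{\left(-316 \right)}} = \frac{\frac{40985}{38407} + 288068}{404156 + \frac{809}{404}} = \frac{11063868661}{38407 \cdot \frac{163279833}{404}} = \frac{11063868661}{38407} \cdot \frac{404}{163279833} = \frac{4469802939044}{6271088546031}$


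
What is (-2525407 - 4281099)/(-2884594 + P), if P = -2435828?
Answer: 3403253/2660211 ≈ 1.2793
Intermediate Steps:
(-2525407 - 4281099)/(-2884594 + P) = (-2525407 - 4281099)/(-2884594 - 2435828) = -6806506/(-5320422) = -6806506*(-1/5320422) = 3403253/2660211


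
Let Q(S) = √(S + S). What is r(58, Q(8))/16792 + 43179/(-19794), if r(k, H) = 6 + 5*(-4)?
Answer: -60444907/27698404 ≈ -2.1823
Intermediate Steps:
Q(S) = √2*√S (Q(S) = √(2*S) = √2*√S)
r(k, H) = -14 (r(k, H) = 6 - 20 = -14)
r(58, Q(8))/16792 + 43179/(-19794) = -14/16792 + 43179/(-19794) = -14*1/16792 + 43179*(-1/19794) = -7/8396 - 14393/6598 = -60444907/27698404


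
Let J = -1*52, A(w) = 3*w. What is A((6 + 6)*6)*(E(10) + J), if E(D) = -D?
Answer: -13392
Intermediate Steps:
J = -52
A((6 + 6)*6)*(E(10) + J) = (3*((6 + 6)*6))*(-1*10 - 52) = (3*(12*6))*(-10 - 52) = (3*72)*(-62) = 216*(-62) = -13392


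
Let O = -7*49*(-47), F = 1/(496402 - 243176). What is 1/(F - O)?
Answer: -253226/4082256345 ≈ -6.2031e-5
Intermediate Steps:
F = 1/253226 ≈ 3.9490e-6
O = 16121 (O = -343*(-47) = 16121)
1/(F - O) = 1/(1/253226 - 1*16121) = 1/(1/253226 - 16121) = 1/(-4082256345/253226) = -253226/4082256345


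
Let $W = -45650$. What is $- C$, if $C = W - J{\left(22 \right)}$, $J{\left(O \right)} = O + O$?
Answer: $45694$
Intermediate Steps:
$J{\left(O \right)} = 2 O$
$C = -45694$ ($C = -45650 - 2 \cdot 22 = -45650 - 44 = -45694$)
$- C = \left(-1\right) \left(-45694\right) = 45694$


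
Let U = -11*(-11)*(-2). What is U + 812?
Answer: 570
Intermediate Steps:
U = -242 (U = 121*(-2) = -242)
U + 812 = -242 + 812 = 570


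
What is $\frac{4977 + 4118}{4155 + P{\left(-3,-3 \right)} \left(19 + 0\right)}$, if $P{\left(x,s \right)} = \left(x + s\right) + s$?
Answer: $\frac{9095}{3984} \approx 2.2829$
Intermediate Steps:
$P{\left(x,s \right)} = x + 2 s$ ($P{\left(x,s \right)} = \left(s + x\right) + s = x + 2 s$)
$\frac{4977 + 4118}{4155 + P{\left(-3,-3 \right)} \left(19 + 0\right)} = \frac{4977 + 4118}{4155 + \left(-3 + 2 \left(-3\right)\right) \left(19 + 0\right)} = \frac{9095}{4155 + \left(-3 - 6\right) 19} = \frac{9095}{4155 - 171} = \frac{9095}{3984}$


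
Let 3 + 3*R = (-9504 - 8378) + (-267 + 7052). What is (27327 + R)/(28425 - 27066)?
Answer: 23627/1359 ≈ 17.386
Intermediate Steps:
R = -3700 (R = -1 + ((-9504 - 8378) + (-267 + 7052))/3 = -1 + (-17882 + 6785)/3 = -1 + (1/3)*(-11097) = -1 - 3699 = -3700)
(27327 + R)/(28425 - 27066) = (27327 - 3700)/(28425 - 27066) = 23627/1359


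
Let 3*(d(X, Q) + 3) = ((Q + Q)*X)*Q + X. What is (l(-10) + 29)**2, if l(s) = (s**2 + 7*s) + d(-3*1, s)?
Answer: 21025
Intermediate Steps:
d(X, Q) = -3 + X/3 + 2*X*Q**2/3 (d(X, Q) = -3 + (((Q + Q)*X)*Q + X)/3 = -3 + (((2*Q)*X)*Q + X)/3 = -3 + ((2*Q*X)*Q + X)/3 = -3 + (2*X*Q**2 + X)/3 = -3 + (X + 2*X*Q**2)/3 = -3 + (X/3 + 2*X*Q**2/3) = -3 + X/3 + 2*X*Q**2/3)
l(s) = -4 - s**2 + 7*s (l(s) = (s**2 + 7*s) + (-3 + (-3*1)/3 + 2*(-3*1)*s**2/3) = (s**2 + 7*s) + (-3 + (1/3)*(-3) + (2/3)*(-3)*s**2) = (s**2 + 7*s) + (-3 - 1 - 2*s**2) = (s**2 + 7*s) + (-4 - 2*s**2) = -4 - s**2 + 7*s)
(l(-10) + 29)**2 = ((-4 - 1*(-10)**2 + 7*(-10)) + 29)**2 = ((-4 - 1*100 - 70) + 29)**2 = ((-4 - 100 - 70) + 29)**2 = (-174 + 29)**2 = (-145)**2 = 21025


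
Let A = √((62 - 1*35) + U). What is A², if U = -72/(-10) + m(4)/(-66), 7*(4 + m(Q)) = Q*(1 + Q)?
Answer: 39521/1155 ≈ 34.217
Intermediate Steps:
m(Q) = -4 + Q*(1 + Q)/7 (m(Q) = -4 + (Q*(1 + Q))/7 = -4 + Q*(1 + Q)/7)
U = 8336/1155 (U = -72/(-10) + (-4 + (⅐)*4 + (⅐)*4²)/(-66) = -72*(-⅒) + (-4 + 4/7 + (⅐)*16)*(-1/66) = 36/5 + (-4 + 4/7 + 16/7)*(-1/66) = 36/5 - 8/7*(-1/66) = 36/5 + 4/231 = 8336/1155 ≈ 7.2173)
A = √45646755/1155 (A = √((62 - 1*35) + 8336/1155) = √((62 - 35) + 8336/1155) = √(27 + 8336/1155) = √(39521/1155) = √45646755/1155 ≈ 5.8496)
A² = (√45646755/1155)² = 39521/1155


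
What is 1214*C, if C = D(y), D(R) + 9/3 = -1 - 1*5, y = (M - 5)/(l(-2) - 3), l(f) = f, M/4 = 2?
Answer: -10926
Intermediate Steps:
M = 8 (M = 4*2 = 8)
y = -3/5 (y = (8 - 5)/(-2 - 3) = 3/(-5) = 3*(-1/5) = -3/5 ≈ -0.60000)
D(R) = -9 (D(R) = -3 + (-1 - 1*5) = -3 + (-1 - 5) = -3 - 6 = -9)
C = -9
1214*C = 1214*(-9) = -10926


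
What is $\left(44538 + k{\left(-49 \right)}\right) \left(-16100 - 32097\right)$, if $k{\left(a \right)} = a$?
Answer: $-2144236333$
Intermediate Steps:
$\left(44538 + k{\left(-49 \right)}\right) \left(-16100 - 32097\right) = \left(44538 - 49\right) \left(-16100 - 32097\right) = 44489 \left(-48197\right) = -2144236333$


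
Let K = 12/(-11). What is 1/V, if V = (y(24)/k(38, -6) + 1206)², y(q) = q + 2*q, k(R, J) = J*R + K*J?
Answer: 41209/59903541504 ≈ 6.8792e-7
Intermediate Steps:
K = -12/11 (K = 12*(-1/11) = -12/11 ≈ -1.0909)
k(R, J) = -12*J/11 + J*R (k(R, J) = J*R - 12*J/11 = -12*J/11 + J*R)
y(q) = 3*q
V = 59903541504/41209 (V = ((3*24)/(((1/11)*(-6)*(-12 + 11*38))) + 1206)² = (72/(((1/11)*(-6)*(-12 + 418))) + 1206)² = (72/(((1/11)*(-6)*406)) + 1206)² = (72/(-2436/11) + 1206)² = (72*(-11/2436) + 1206)² = (-66/203 + 1206)² = (244752/203)² = 59903541504/41209 ≈ 1.4537e+6)
1/V = 1/(59903541504/41209) = 41209/59903541504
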